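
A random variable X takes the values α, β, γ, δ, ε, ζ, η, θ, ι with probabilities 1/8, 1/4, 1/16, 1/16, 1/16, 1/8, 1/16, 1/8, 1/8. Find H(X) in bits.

Each probability is a power of 1/2, so log₂(1/p) is an integer.
H = Σ p·log₂(1/p) = 1/8·3 + 1/4·2 + 1/16·4 + 1/16·4 + 1/16·4 + 1/8·3 + 1/16·4 + 1/8·3 + 1/8·3 = 3 bits.

3 bits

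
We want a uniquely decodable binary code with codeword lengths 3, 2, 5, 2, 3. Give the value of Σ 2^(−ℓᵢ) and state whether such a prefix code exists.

0.78125; yes

With common denominator 2^5 = 32: Σ 2^(−ℓᵢ) = 4/32 + 8/32 + 1/32 + 8/32 + 4/32 = 25/32 = 0.78125.
Kraft's inequality requires Σ ≤ 1; here Σ = 0.78125 ≤ 1, so such a prefix code exists.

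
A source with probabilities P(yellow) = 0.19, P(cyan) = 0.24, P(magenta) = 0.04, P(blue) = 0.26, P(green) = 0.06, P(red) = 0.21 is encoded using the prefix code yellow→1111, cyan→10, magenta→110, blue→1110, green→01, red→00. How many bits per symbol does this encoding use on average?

2.94 bits/symbol

L̄ = Σ pᵢ·ℓᵢ = 0.19·4 + 0.24·2 + 0.04·3 + 0.26·4 + 0.06·2 + 0.21·2 = 2.94 bits/symbol.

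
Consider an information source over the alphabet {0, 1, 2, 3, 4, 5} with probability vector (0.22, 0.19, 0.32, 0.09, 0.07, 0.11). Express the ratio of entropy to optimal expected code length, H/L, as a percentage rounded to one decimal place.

Entropy H = −Σ p log₂ p ≈ 2.3933 bits.
Huffman merges: 7/100+9/100→4/25; 11/100+4/25→27/100; 19/100+11/50→41/100; 27/100+8/25→59/100; 41/100+59/100→1. L = 243/100 ≈ 2.4300.
Efficiency = H/L = 2.3933/2.4300 = 98.5%.

98.5%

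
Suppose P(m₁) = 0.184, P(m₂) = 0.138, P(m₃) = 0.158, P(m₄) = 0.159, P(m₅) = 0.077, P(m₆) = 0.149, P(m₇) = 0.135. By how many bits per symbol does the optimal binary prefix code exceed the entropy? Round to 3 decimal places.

0.046 bits

Entropy H = −Σ p log₂ p ≈ 2.7702 bits.
Huffman merges: 77/1000+27/200→53/250; 69/500+149/1000→287/1000; 79/500+159/1000→317/1000; 23/125+53/250→99/250; 287/1000+317/1000→151/250; 99/250+151/250→1. L = 352/125 ≈ 2.8160.
L − H = 2.8160 − 2.7702 = 0.046 bits.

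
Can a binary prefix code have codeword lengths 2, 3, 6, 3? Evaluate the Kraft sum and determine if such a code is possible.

0.515625; yes

With common denominator 2^6 = 64: Σ 2^(−ℓᵢ) = 16/64 + 8/64 + 1/64 + 8/64 = 33/64 = 0.515625.
Kraft's inequality requires Σ ≤ 1; here Σ = 0.515625 ≤ 1, so such a prefix code exists.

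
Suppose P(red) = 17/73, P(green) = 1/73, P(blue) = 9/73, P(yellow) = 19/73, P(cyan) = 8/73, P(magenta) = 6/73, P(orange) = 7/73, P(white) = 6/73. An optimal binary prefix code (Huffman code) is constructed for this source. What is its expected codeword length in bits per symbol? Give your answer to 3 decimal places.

Repeatedly combine the two least-probable nodes; the expected code length is the sum of the merged weights.
merge 1/73 + 6/73 → 7/73
merge 6/73 + 7/73 → 13/73
merge 7/73 + 8/73 → 15/73
merge 9/73 + 13/73 → 22/73
merge 15/73 + 17/73 → 32/73
merge 19/73 + 22/73 → 41/73
merge 32/73 + 41/73 → 1
L = 7/73 + 13/73 + 15/73 + 22/73 + 32/73 + 41/73 + 1 = 203/73 ≈ 2.781 bits/symbol.

2.781 bits/symbol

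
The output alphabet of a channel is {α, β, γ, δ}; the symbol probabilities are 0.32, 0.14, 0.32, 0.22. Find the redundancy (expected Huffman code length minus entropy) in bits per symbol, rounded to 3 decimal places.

0.070 bits

Entropy H = −Σ p log₂ p ≈ 1.9298 bits.
Huffman merges: 7/50+11/50→9/25; 8/25+8/25→16/25; 9/25+16/25→1. L = 2 ≈ 2.0000.
L − H = 2.0000 − 1.9298 = 0.070 bits.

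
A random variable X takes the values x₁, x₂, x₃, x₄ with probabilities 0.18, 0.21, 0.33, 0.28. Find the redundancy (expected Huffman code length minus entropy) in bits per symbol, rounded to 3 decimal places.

0.040 bits

Entropy H = −Σ p log₂ p ≈ 1.9602 bits.
Huffman merges: 9/50+21/100→39/100; 7/25+33/100→61/100; 39/100+61/100→1. L = 2 ≈ 2.0000.
L − H = 2.0000 − 1.9602 = 0.040 bits.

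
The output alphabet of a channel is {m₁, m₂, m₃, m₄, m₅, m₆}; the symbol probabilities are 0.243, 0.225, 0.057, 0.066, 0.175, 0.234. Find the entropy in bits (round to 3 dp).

2.405 bits

H = −Σ pᵢ log₂ pᵢ.
−0.243·log₂(0.243) = 0.4960
−0.225·log₂(0.225) = 0.4842
−0.057·log₂(0.057) = 0.2356
−0.066·log₂(0.066) = 0.2588
−0.175·log₂(0.175) = 0.4401
−0.234·log₂(0.234) = 0.4903
Sum ≈ 2.4049 → 2.405 bits.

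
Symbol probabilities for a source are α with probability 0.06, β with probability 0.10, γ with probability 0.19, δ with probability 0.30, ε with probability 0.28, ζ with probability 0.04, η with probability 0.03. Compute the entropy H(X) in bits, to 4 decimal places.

H = −Σ pᵢ log₂ pᵢ.
−0.06·log₂(0.06) = 0.2435
−0.10·log₂(0.10) = 0.3322
−0.19·log₂(0.19) = 0.4552
−0.30·log₂(0.30) = 0.5211
−0.28·log₂(0.28) = 0.5142
−0.04·log₂(0.04) = 0.1858
−0.03·log₂(0.03) = 0.1518
Sum ≈ 2.4038 → 2.4038 bits.

2.4038 bits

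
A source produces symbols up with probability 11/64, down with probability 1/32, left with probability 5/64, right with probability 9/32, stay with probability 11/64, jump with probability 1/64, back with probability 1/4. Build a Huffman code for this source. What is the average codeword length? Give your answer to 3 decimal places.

Repeatedly combine the two least-probable nodes; the expected code length is the sum of the merged weights.
merge 1/64 + 1/32 → 3/64
merge 3/64 + 5/64 → 1/8
merge 1/8 + 11/64 → 19/64
merge 11/64 + 1/4 → 27/64
merge 9/32 + 19/64 → 37/64
merge 27/64 + 37/64 → 1
L = 3/64 + 1/8 + 19/64 + 27/64 + 37/64 + 1 = 79/32 ≈ 2.469 bits/symbol.

2.469 bits/symbol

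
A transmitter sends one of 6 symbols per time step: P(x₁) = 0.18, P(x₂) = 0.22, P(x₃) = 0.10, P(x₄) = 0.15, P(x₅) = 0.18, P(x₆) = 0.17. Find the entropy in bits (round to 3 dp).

2.549 bits

H = −Σ pᵢ log₂ pᵢ.
−0.18·log₂(0.18) = 0.4453
−0.22·log₂(0.22) = 0.4806
−0.10·log₂(0.10) = 0.3322
−0.15·log₂(0.15) = 0.4105
−0.18·log₂(0.18) = 0.4453
−0.17·log₂(0.17) = 0.4346
Sum ≈ 2.5485 → 2.549 bits.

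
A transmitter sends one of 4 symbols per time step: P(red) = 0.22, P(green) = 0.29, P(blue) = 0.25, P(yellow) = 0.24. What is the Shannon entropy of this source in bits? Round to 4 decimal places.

H = −Σ pᵢ log₂ pᵢ.
−0.22·log₂(0.22) = 0.4806
−0.29·log₂(0.29) = 0.5179
−0.25·log₂(0.25) = 0.5000
−0.24·log₂(0.24) = 0.4941
Sum ≈ 1.9926 → 1.9926 bits.

1.9926 bits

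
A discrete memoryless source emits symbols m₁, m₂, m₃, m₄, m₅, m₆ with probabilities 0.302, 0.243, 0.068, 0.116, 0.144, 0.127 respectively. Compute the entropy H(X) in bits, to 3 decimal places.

H = −Σ pᵢ log₂ pᵢ.
−0.302·log₂(0.302) = 0.5217
−0.243·log₂(0.243) = 0.4960
−0.068·log₂(0.068) = 0.2637
−0.116·log₂(0.116) = 0.3605
−0.144·log₂(0.144) = 0.4026
−0.127·log₂(0.127) = 0.3781
Sum ≈ 2.4226 → 2.423 bits.

2.423 bits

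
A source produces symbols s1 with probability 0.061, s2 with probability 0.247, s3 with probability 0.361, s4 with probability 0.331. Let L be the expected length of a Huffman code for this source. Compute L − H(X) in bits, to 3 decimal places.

Entropy H = −Σ p log₂ p ≈ 1.8031 bits.
Huffman merges: 61/1000+247/1000→77/250; 77/250+331/1000→639/1000; 361/1000+639/1000→1. L = 1947/1000 ≈ 1.9470.
L − H = 1.9470 − 1.8031 = 0.144 bits.

0.144 bits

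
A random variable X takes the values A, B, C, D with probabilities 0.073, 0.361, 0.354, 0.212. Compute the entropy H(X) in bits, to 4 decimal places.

1.8111 bits

H = −Σ pᵢ log₂ pᵢ.
−0.073·log₂(0.073) = 0.2756
−0.361·log₂(0.361) = 0.5306
−0.354·log₂(0.354) = 0.5304
−0.212·log₂(0.212) = 0.4744
Sum ≈ 1.8111 → 1.8111 bits.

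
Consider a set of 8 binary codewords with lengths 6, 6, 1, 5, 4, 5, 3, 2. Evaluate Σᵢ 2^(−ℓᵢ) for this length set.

With common denominator 2^6 = 64: Σ 2^(−ℓᵢ) = 1/64 + 1/64 + 32/64 + 2/64 + 4/64 + 2/64 + 8/64 + 16/64 = 66/64 = 1.03125.

1.03125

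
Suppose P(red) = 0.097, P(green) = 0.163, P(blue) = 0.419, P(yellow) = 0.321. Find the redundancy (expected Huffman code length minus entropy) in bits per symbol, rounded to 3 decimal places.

Entropy H = −Σ p log₂ p ≈ 1.8051 bits.
Huffman merges: 97/1000+163/1000→13/50; 13/50+321/1000→581/1000; 419/1000+581/1000→1. L = 1841/1000 ≈ 1.8410.
L − H = 1.8410 − 1.8051 = 0.036 bits.

0.036 bits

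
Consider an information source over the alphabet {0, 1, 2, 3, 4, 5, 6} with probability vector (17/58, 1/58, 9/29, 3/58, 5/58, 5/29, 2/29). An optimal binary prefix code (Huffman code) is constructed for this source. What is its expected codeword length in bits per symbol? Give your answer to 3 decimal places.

2.431 bits/symbol

Repeatedly combine the two least-probable nodes; the expected code length is the sum of the merged weights.
merge 1/58 + 3/58 → 2/29
merge 2/29 + 2/29 → 4/29
merge 5/58 + 4/29 → 13/58
merge 5/29 + 13/58 → 23/58
merge 17/58 + 9/29 → 35/58
merge 23/58 + 35/58 → 1
L = 2/29 + 4/29 + 13/58 + 23/58 + 35/58 + 1 = 141/58 ≈ 2.431 bits/symbol.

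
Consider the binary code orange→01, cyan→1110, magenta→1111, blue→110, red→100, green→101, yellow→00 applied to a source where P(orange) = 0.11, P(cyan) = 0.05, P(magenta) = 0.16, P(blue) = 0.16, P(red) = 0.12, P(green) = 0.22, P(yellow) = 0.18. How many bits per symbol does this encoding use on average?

2.92 bits/symbol

L̄ = Σ pᵢ·ℓᵢ = 0.11·2 + 0.05·4 + 0.16·4 + 0.16·3 + 0.12·3 + 0.22·3 + 0.18·2 = 2.92 bits/symbol.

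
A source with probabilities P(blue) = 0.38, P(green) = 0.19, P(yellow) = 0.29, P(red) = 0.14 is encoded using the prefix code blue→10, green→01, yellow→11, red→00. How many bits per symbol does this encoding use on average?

L̄ = Σ pᵢ·ℓᵢ = 0.38·2 + 0.19·2 + 0.29·2 + 0.14·2 = 2 bits/symbol.

2 bits/symbol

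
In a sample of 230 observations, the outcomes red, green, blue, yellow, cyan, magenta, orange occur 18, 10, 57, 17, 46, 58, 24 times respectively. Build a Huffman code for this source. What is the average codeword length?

Probabilities are the counts divided by 230.
Repeatedly combine the two least-probable nodes; the expected code length is the sum of the merged weights.
merge 1/23 + 17/230 → 27/230
merge 9/115 + 12/115 → 21/115
merge 27/230 + 21/115 → 3/10
merge 1/5 + 57/230 → 103/230
merge 29/115 + 3/10 → 127/230
merge 103/230 + 127/230 → 1
L = 27/230 + 21/115 + 3/10 + 103/230 + 127/230 + 1 = 13/5 = 2.6 bits/symbol.

2.6 bits/symbol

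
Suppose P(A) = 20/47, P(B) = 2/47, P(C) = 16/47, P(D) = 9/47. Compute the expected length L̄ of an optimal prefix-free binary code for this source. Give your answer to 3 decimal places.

Repeatedly combine the two least-probable nodes; the expected code length is the sum of the merged weights.
merge 2/47 + 9/47 → 11/47
merge 11/47 + 16/47 → 27/47
merge 20/47 + 27/47 → 1
L = 11/47 + 27/47 + 1 = 85/47 ≈ 1.809 bits/symbol.

1.809 bits/symbol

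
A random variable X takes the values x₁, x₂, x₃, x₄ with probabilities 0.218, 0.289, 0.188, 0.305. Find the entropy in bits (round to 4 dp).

1.9724 bits

H = −Σ pᵢ log₂ pᵢ.
−0.218·log₂(0.218) = 0.4791
−0.289·log₂(0.289) = 0.5176
−0.188·log₂(0.188) = 0.4533
−0.305·log₂(0.305) = 0.5225
Sum ≈ 1.9724 → 1.9724 bits.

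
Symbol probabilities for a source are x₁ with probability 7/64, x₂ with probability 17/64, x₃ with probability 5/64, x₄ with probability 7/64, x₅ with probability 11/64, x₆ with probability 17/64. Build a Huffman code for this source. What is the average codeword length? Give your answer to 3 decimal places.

Repeatedly combine the two least-probable nodes; the expected code length is the sum of the merged weights.
merge 5/64 + 7/64 → 3/16
merge 7/64 + 11/64 → 9/32
merge 3/16 + 17/64 → 29/64
merge 17/64 + 9/32 → 35/64
merge 29/64 + 35/64 → 1
L = 3/16 + 9/32 + 29/64 + 35/64 + 1 = 79/32 ≈ 2.469 bits/symbol.

2.469 bits/symbol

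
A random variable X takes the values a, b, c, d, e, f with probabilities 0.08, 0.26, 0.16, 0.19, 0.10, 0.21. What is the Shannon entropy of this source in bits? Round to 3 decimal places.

2.480 bits

H = −Σ pᵢ log₂ pᵢ.
−0.08·log₂(0.08) = 0.2915
−0.26·log₂(0.26) = 0.5053
−0.16·log₂(0.16) = 0.4230
−0.19·log₂(0.19) = 0.4552
−0.10·log₂(0.10) = 0.3322
−0.21·log₂(0.21) = 0.4728
Sum ≈ 2.4801 → 2.480 bits.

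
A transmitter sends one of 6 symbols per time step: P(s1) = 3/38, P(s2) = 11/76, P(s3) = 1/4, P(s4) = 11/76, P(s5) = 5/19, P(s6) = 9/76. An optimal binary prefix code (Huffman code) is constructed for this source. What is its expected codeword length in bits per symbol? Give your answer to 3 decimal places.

Repeatedly combine the two least-probable nodes; the expected code length is the sum of the merged weights.
merge 3/38 + 9/76 → 15/76
merge 11/76 + 11/76 → 11/38
merge 15/76 + 1/4 → 17/38
merge 5/19 + 11/38 → 21/38
merge 17/38 + 21/38 → 1
L = 15/76 + 11/38 + 17/38 + 21/38 + 1 = 189/76 ≈ 2.487 bits/symbol.

2.487 bits/symbol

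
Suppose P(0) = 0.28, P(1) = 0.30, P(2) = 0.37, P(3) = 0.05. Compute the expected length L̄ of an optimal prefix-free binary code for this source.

1.96 bits/symbol

Repeatedly combine the two least-probable nodes; the expected code length is the sum of the merged weights.
merge 1/20 + 7/25 → 33/100
merge 3/10 + 33/100 → 63/100
merge 37/100 + 63/100 → 1
L = 33/100 + 63/100 + 1 = 49/25 = 1.96 bits/symbol.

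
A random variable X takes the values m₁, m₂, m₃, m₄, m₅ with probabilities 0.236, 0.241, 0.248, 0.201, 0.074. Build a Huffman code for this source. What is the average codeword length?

2.275 bits/symbol

Repeatedly combine the two least-probable nodes; the expected code length is the sum of the merged weights.
merge 37/500 + 201/1000 → 11/40
merge 59/250 + 241/1000 → 477/1000
merge 31/125 + 11/40 → 523/1000
merge 477/1000 + 523/1000 → 1
L = 11/40 + 477/1000 + 523/1000 + 1 = 91/40 = 2.275 bits/symbol.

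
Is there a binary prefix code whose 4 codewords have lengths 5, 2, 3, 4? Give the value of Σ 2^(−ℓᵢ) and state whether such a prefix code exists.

With common denominator 2^5 = 32: Σ 2^(−ℓᵢ) = 1/32 + 8/32 + 4/32 + 2/32 = 15/32 = 0.46875.
Kraft's inequality requires Σ ≤ 1; here Σ = 0.46875 ≤ 1, so such a prefix code exists.

0.46875; yes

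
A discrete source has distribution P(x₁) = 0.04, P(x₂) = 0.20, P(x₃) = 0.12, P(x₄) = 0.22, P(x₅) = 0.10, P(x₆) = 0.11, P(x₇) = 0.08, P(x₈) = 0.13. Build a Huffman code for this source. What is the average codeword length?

2.9 bits/symbol

Repeatedly combine the two least-probable nodes; the expected code length is the sum of the merged weights.
merge 1/25 + 2/25 → 3/25
merge 1/10 + 11/100 → 21/100
merge 3/25 + 3/25 → 6/25
merge 13/100 + 1/5 → 33/100
merge 21/100 + 11/50 → 43/100
merge 6/25 + 33/100 → 57/100
merge 43/100 + 57/100 → 1
L = 3/25 + 21/100 + 6/25 + 33/100 + 43/100 + 57/100 + 1 = 29/10 = 2.9 bits/symbol.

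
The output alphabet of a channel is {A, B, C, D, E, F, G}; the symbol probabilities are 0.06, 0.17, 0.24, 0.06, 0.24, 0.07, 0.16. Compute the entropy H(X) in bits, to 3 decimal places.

2.601 bits

H = −Σ pᵢ log₂ pᵢ.
−0.06·log₂(0.06) = 0.2435
−0.17·log₂(0.17) = 0.4346
−0.24·log₂(0.24) = 0.4941
−0.06·log₂(0.06) = 0.2435
−0.24·log₂(0.24) = 0.4941
−0.07·log₂(0.07) = 0.2686
−0.16·log₂(0.16) = 0.4230
Sum ≈ 2.6015 → 2.601 bits.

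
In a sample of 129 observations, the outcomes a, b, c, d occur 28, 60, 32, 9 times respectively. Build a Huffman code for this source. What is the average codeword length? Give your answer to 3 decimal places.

1.822 bits/symbol

Probabilities are the counts divided by 129.
Repeatedly combine the two least-probable nodes; the expected code length is the sum of the merged weights.
merge 3/43 + 28/129 → 37/129
merge 32/129 + 37/129 → 23/43
merge 20/43 + 23/43 → 1
L = 37/129 + 23/43 + 1 = 235/129 ≈ 1.822 bits/symbol.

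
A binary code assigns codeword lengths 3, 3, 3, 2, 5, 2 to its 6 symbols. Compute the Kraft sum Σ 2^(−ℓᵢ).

0.90625

With common denominator 2^5 = 32: Σ 2^(−ℓᵢ) = 4/32 + 4/32 + 4/32 + 8/32 + 1/32 + 8/32 = 29/32 = 0.90625.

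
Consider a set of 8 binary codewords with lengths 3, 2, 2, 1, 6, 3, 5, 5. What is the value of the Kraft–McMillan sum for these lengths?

1.328125

With common denominator 2^6 = 64: Σ 2^(−ℓᵢ) = 8/64 + 16/64 + 16/64 + 32/64 + 1/64 + 8/64 + 2/64 + 2/64 = 85/64 = 1.328125.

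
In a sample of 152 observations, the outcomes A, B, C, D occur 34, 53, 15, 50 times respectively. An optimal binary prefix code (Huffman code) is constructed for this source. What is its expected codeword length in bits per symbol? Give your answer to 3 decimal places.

Probabilities are the counts divided by 152.
Repeatedly combine the two least-probable nodes; the expected code length is the sum of the merged weights.
merge 15/152 + 17/76 → 49/152
merge 49/152 + 25/76 → 99/152
merge 53/152 + 99/152 → 1
L = 49/152 + 99/152 + 1 = 75/38 ≈ 1.974 bits/symbol.

1.974 bits/symbol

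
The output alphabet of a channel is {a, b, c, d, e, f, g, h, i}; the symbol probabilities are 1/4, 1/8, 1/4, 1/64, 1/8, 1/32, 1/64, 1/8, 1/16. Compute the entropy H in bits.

2.71875 bits

Each probability is a power of 1/2, so log₂(1/p) is an integer.
H = Σ p·log₂(1/p) = 1/4·2 + 1/8·3 + 1/4·2 + 1/64·6 + 1/8·3 + 1/32·5 + 1/64·6 + 1/8·3 + 1/16·4 = 2.71875 bits.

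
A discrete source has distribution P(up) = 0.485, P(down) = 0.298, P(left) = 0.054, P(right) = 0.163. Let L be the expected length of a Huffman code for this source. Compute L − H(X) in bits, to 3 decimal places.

0.051 bits

Entropy H = −Σ p log₂ p ≈ 1.6808 bits.
Huffman merges: 27/500+163/1000→217/1000; 217/1000+149/500→103/200; 97/200+103/200→1. L = 433/250 ≈ 1.7320.
L − H = 1.7320 − 1.6808 = 0.051 bits.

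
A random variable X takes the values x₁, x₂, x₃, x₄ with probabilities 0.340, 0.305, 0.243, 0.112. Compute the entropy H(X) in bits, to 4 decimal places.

H = −Σ pᵢ log₂ pᵢ.
−0.340·log₂(0.340) = 0.5292
−0.305·log₂(0.305) = 0.5225
−0.243·log₂(0.243) = 0.4960
−0.112·log₂(0.112) = 0.3537
Sum ≈ 1.9014 → 1.9014 bits.

1.9014 bits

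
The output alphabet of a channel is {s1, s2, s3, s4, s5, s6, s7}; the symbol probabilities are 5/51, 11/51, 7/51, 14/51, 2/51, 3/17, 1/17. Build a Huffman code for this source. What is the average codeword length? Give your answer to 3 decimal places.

Repeatedly combine the two least-probable nodes; the expected code length is the sum of the merged weights.
merge 2/51 + 1/17 → 5/51
merge 5/51 + 5/51 → 10/51
merge 7/51 + 3/17 → 16/51
merge 10/51 + 11/51 → 7/17
merge 14/51 + 16/51 → 10/17
merge 7/17 + 10/17 → 1
L = 5/51 + 10/51 + 16/51 + 7/17 + 10/17 + 1 = 133/51 ≈ 2.608 bits/symbol.

2.608 bits/symbol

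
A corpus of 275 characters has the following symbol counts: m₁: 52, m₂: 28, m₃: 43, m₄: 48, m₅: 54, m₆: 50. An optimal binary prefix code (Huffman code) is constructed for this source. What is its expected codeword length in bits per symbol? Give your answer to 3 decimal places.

2.615 bits/symbol

Probabilities are the counts divided by 275.
Repeatedly combine the two least-probable nodes; the expected code length is the sum of the merged weights.
merge 28/275 + 43/275 → 71/275
merge 48/275 + 2/11 → 98/275
merge 52/275 + 54/275 → 106/275
merge 71/275 + 98/275 → 169/275
merge 106/275 + 169/275 → 1
L = 71/275 + 98/275 + 106/275 + 169/275 + 1 = 719/275 ≈ 2.615 bits/symbol.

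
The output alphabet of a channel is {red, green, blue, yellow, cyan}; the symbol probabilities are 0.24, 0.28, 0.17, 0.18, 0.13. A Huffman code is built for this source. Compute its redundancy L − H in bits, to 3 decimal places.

Entropy H = −Σ p log₂ p ≈ 2.2709 bits.
Huffman merges: 13/100+17/100→3/10; 9/50+6/25→21/50; 7/25+3/10→29/50; 21/50+29/50→1. L = 23/10 ≈ 2.3000.
L − H = 2.3000 − 2.2709 = 0.029 bits.

0.029 bits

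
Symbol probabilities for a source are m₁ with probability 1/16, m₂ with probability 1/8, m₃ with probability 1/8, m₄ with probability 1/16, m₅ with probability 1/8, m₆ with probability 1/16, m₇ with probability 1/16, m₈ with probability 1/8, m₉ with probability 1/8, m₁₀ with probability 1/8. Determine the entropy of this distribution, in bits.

Each probability is a power of 1/2, so log₂(1/p) is an integer.
H = Σ p·log₂(1/p) = 1/16·4 + 1/8·3 + 1/8·3 + 1/16·4 + 1/8·3 + 1/16·4 + 1/16·4 + 1/8·3 + 1/8·3 + 1/8·3 = 3.25 bits.

3.25 bits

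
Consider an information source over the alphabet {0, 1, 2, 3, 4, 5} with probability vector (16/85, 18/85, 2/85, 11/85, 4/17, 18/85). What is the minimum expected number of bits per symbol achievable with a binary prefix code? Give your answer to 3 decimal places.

Repeatedly combine the two least-probable nodes; the expected code length is the sum of the merged weights.
merge 2/85 + 11/85 → 13/85
merge 13/85 + 16/85 → 29/85
merge 18/85 + 18/85 → 36/85
merge 4/17 + 29/85 → 49/85
merge 36/85 + 49/85 → 1
L = 13/85 + 29/85 + 36/85 + 49/85 + 1 = 212/85 ≈ 2.494 bits/symbol.

2.494 bits/symbol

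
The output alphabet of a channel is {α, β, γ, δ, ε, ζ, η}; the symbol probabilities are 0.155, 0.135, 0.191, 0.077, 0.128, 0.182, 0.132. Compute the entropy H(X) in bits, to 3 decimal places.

H = −Σ pᵢ log₂ pᵢ.
−0.155·log₂(0.155) = 0.4169
−0.135·log₂(0.135) = 0.3900
−0.191·log₂(0.191) = 0.4562
−0.077·log₂(0.077) = 0.2848
−0.128·log₂(0.128) = 0.3796
−0.182·log₂(0.182) = 0.4474
−0.132·log₂(0.132) = 0.3856
Sum ≈ 2.7605 → 2.761 bits.

2.761 bits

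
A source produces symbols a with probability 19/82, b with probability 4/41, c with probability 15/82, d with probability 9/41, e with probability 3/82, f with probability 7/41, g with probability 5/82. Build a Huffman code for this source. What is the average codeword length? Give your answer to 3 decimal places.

Repeatedly combine the two least-probable nodes; the expected code length is the sum of the merged weights.
merge 3/82 + 5/82 → 4/41
merge 4/41 + 4/41 → 8/41
merge 7/41 + 15/82 → 29/82
merge 8/41 + 9/41 → 17/41
merge 19/82 + 29/82 → 24/41
merge 17/41 + 24/41 → 1
L = 4/41 + 8/41 + 29/82 + 17/41 + 24/41 + 1 = 217/82 ≈ 2.646 bits/symbol.

2.646 bits/symbol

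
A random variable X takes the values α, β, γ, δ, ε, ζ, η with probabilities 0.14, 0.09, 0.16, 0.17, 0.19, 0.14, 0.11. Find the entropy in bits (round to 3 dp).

2.770 bits

H = −Σ pᵢ log₂ pᵢ.
−0.14·log₂(0.14) = 0.3971
−0.09·log₂(0.09) = 0.3127
−0.16·log₂(0.16) = 0.4230
−0.17·log₂(0.17) = 0.4346
−0.19·log₂(0.19) = 0.4552
−0.14·log₂(0.14) = 0.3971
−0.11·log₂(0.11) = 0.3503
Sum ≈ 2.7700 → 2.770 bits.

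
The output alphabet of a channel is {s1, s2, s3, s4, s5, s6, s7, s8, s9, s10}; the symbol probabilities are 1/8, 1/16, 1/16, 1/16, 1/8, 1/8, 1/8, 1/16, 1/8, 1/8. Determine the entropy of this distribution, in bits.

Each probability is a power of 1/2, so log₂(1/p) is an integer.
H = Σ p·log₂(1/p) = 1/8·3 + 1/16·4 + 1/16·4 + 1/16·4 + 1/8·3 + 1/8·3 + 1/8·3 + 1/16·4 + 1/8·3 + 1/8·3 = 3.25 bits.

3.25 bits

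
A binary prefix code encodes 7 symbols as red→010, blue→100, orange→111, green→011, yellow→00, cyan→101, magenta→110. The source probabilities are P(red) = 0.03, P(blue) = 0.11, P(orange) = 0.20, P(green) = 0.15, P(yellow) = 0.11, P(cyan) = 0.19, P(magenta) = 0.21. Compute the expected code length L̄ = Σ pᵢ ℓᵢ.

2.89 bits/symbol

L̄ = Σ pᵢ·ℓᵢ = 0.03·3 + 0.11·3 + 0.20·3 + 0.15·3 + 0.11·2 + 0.19·3 + 0.21·3 = 2.89 bits/symbol.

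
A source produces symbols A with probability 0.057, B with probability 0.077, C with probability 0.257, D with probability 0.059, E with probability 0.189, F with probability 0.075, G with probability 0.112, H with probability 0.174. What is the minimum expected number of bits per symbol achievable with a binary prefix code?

Repeatedly combine the two least-probable nodes; the expected code length is the sum of the merged weights.
merge 57/1000 + 59/1000 → 29/250
merge 3/40 + 77/1000 → 19/125
merge 14/125 + 29/250 → 57/250
merge 19/125 + 87/500 → 163/500
merge 189/1000 + 57/250 → 417/1000
merge 257/1000 + 163/500 → 583/1000
merge 417/1000 + 583/1000 → 1
L = 29/250 + 19/125 + 57/250 + 163/500 + 417/1000 + 583/1000 + 1 = 1411/500 = 2.822 bits/symbol.

2.822 bits/symbol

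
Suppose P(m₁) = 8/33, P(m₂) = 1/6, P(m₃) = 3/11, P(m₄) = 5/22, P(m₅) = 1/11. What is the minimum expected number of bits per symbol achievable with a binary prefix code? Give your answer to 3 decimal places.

2.258 bits/symbol

Repeatedly combine the two least-probable nodes; the expected code length is the sum of the merged weights.
merge 1/11 + 1/6 → 17/66
merge 5/22 + 8/33 → 31/66
merge 17/66 + 3/11 → 35/66
merge 31/66 + 35/66 → 1
L = 17/66 + 31/66 + 35/66 + 1 = 149/66 ≈ 2.258 bits/symbol.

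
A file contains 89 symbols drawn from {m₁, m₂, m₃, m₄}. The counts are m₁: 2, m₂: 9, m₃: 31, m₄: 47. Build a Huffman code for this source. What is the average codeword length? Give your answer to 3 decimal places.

Probabilities are the counts divided by 89.
Repeatedly combine the two least-probable nodes; the expected code length is the sum of the merged weights.
merge 2/89 + 9/89 → 11/89
merge 11/89 + 31/89 → 42/89
merge 42/89 + 47/89 → 1
L = 11/89 + 42/89 + 1 = 142/89 ≈ 1.596 bits/symbol.

1.596 bits/symbol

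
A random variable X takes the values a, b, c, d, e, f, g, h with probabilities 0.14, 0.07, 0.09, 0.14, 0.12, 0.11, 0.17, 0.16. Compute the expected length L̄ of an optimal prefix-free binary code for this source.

2.99 bits/symbol

Repeatedly combine the two least-probable nodes; the expected code length is the sum of the merged weights.
merge 7/100 + 9/100 → 4/25
merge 11/100 + 3/25 → 23/100
merge 7/50 + 7/50 → 7/25
merge 4/25 + 4/25 → 8/25
merge 17/100 + 23/100 → 2/5
merge 7/25 + 8/25 → 3/5
merge 2/5 + 3/5 → 1
L = 4/25 + 23/100 + 7/25 + 8/25 + 2/5 + 3/5 + 1 = 299/100 = 2.99 bits/symbol.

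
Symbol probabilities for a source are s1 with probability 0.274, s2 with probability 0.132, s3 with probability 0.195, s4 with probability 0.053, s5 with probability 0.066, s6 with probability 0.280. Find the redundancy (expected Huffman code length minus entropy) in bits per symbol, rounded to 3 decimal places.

0.015 bits

Entropy H = −Σ p log₂ p ≈ 2.3549 bits.
Huffman merges: 53/1000+33/500→119/1000; 119/1000+33/250→251/1000; 39/200+251/1000→223/500; 137/500+7/25→277/500; 223/500+277/500→1. L = 237/100 ≈ 2.3700.
L − H = 2.3700 − 2.3549 = 0.015 bits.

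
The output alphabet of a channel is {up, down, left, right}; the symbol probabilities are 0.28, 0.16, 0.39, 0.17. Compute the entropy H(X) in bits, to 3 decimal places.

H = −Σ pᵢ log₂ pᵢ.
−0.28·log₂(0.28) = 0.5142
−0.16·log₂(0.16) = 0.4230
−0.39·log₂(0.39) = 0.5298
−0.17·log₂(0.17) = 0.4346
Sum ≈ 1.9016 → 1.902 bits.

1.902 bits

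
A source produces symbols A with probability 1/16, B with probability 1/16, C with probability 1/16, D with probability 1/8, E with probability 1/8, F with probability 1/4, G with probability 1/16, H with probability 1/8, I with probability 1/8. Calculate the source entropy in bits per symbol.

Each probability is a power of 1/2, so log₂(1/p) is an integer.
H = Σ p·log₂(1/p) = 1/16·4 + 1/16·4 + 1/16·4 + 1/8·3 + 1/8·3 + 1/4·2 + 1/16·4 + 1/8·3 + 1/8·3 = 3 bits.

3 bits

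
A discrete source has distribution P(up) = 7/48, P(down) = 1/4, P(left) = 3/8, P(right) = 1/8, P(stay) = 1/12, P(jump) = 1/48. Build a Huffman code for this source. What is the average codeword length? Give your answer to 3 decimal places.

Repeatedly combine the two least-probable nodes; the expected code length is the sum of the merged weights.
merge 1/48 + 1/12 → 5/48
merge 5/48 + 1/8 → 11/48
merge 7/48 + 11/48 → 3/8
merge 1/4 + 3/8 → 5/8
merge 3/8 + 5/8 → 1
L = 5/48 + 11/48 + 3/8 + 5/8 + 1 = 7/3 ≈ 2.333 bits/symbol.

2.333 bits/symbol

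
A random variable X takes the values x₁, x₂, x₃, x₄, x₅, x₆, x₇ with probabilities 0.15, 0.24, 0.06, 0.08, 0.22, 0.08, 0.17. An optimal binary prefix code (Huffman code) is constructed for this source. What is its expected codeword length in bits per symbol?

Repeatedly combine the two least-probable nodes; the expected code length is the sum of the merged weights.
merge 3/50 + 2/25 → 7/50
merge 2/25 + 7/50 → 11/50
merge 3/20 + 17/100 → 8/25
merge 11/50 + 11/50 → 11/25
merge 6/25 + 8/25 → 14/25
merge 11/25 + 14/25 → 1
L = 7/50 + 11/50 + 8/25 + 11/25 + 14/25 + 1 = 67/25 = 2.68 bits/symbol.

2.68 bits/symbol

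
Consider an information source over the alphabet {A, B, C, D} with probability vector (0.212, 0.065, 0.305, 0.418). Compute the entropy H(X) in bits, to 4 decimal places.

1.7793 bits

H = −Σ pᵢ log₂ pᵢ.
−0.212·log₂(0.212) = 0.4744
−0.065·log₂(0.065) = 0.2563
−0.305·log₂(0.305) = 0.5225
−0.418·log₂(0.418) = 0.5260
Sum ≈ 1.7793 → 1.7793 bits.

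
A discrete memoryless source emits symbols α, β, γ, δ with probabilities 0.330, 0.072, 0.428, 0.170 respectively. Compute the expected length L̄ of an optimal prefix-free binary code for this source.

1.814 bits/symbol

Repeatedly combine the two least-probable nodes; the expected code length is the sum of the merged weights.
merge 9/125 + 17/100 → 121/500
merge 121/500 + 33/100 → 143/250
merge 107/250 + 143/250 → 1
L = 121/500 + 143/250 + 1 = 907/500 = 1.814 bits/symbol.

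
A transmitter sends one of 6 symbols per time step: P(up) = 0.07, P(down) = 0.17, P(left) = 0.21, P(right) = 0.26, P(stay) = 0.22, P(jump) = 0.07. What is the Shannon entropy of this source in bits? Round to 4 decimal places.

H = −Σ pᵢ log₂ pᵢ.
−0.07·log₂(0.07) = 0.2686
−0.17·log₂(0.17) = 0.4346
−0.21·log₂(0.21) = 0.4728
−0.26·log₂(0.26) = 0.5053
−0.22·log₂(0.22) = 0.4806
−0.07·log₂(0.07) = 0.2686
Sum ≈ 2.4304 → 2.4304 bits.

2.4304 bits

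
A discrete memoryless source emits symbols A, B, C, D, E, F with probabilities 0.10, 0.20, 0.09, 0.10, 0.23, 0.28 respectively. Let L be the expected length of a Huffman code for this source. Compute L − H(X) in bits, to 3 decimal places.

0.037 bits

Entropy H = −Σ p log₂ p ≈ 2.4433 bits.
Huffman merges: 9/100+1/10→19/100; 1/10+19/100→29/100; 1/5+23/100→43/100; 7/25+29/100→57/100; 43/100+57/100→1. L = 62/25 ≈ 2.4800.
L − H = 2.4800 − 2.4433 = 0.037 bits.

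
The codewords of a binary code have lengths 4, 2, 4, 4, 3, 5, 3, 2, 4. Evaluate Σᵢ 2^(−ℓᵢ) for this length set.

1.03125

With common denominator 2^5 = 32: Σ 2^(−ℓᵢ) = 2/32 + 8/32 + 2/32 + 2/32 + 4/32 + 1/32 + 4/32 + 8/32 + 2/32 = 33/32 = 1.03125.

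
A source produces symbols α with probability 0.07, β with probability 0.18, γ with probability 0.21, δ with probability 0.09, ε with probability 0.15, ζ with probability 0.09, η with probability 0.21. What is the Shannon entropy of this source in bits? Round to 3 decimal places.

H = −Σ pᵢ log₂ pᵢ.
−0.07·log₂(0.07) = 0.2686
−0.18·log₂(0.18) = 0.4453
−0.21·log₂(0.21) = 0.4728
−0.09·log₂(0.09) = 0.3127
−0.15·log₂(0.15) = 0.4105
−0.09·log₂(0.09) = 0.3127
−0.21·log₂(0.21) = 0.4728
Sum ≈ 2.6954 → 2.695 bits.

2.695 bits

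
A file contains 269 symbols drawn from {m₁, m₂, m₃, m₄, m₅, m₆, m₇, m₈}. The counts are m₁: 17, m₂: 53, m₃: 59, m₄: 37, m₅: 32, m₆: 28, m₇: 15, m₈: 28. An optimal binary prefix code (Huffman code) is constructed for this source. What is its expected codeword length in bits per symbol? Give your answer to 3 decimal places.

Probabilities are the counts divided by 269.
Repeatedly combine the two least-probable nodes; the expected code length is the sum of the merged weights.
merge 15/269 + 17/269 → 32/269
merge 28/269 + 28/269 → 56/269
merge 32/269 + 32/269 → 64/269
merge 37/269 + 53/269 → 90/269
merge 56/269 + 59/269 → 115/269
merge 64/269 + 90/269 → 154/269
merge 115/269 + 154/269 → 1
L = 32/269 + 56/269 + 64/269 + 90/269 + 115/269 + 154/269 + 1 = 780/269 ≈ 2.900 bits/symbol.

2.900 bits/symbol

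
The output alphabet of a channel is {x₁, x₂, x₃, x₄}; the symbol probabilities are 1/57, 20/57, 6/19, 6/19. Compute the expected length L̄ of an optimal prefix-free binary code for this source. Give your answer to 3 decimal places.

1.982 bits/symbol

Repeatedly combine the two least-probable nodes; the expected code length is the sum of the merged weights.
merge 1/57 + 6/19 → 1/3
merge 6/19 + 1/3 → 37/57
merge 20/57 + 37/57 → 1
L = 1/3 + 37/57 + 1 = 113/57 ≈ 1.982 bits/symbol.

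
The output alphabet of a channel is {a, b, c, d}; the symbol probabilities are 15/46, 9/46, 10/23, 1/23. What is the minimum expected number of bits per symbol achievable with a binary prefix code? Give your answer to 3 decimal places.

Repeatedly combine the two least-probable nodes; the expected code length is the sum of the merged weights.
merge 1/23 + 9/46 → 11/46
merge 11/46 + 15/46 → 13/23
merge 10/23 + 13/23 → 1
L = 11/46 + 13/23 + 1 = 83/46 ≈ 1.804 bits/symbol.

1.804 bits/symbol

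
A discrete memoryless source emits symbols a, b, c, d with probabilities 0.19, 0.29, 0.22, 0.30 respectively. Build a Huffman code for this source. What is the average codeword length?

Repeatedly combine the two least-probable nodes; the expected code length is the sum of the merged weights.
merge 19/100 + 11/50 → 41/100
merge 29/100 + 3/10 → 59/100
merge 41/100 + 59/100 → 1
L = 41/100 + 59/100 + 1 = 2 bits/symbol.

2 bits/symbol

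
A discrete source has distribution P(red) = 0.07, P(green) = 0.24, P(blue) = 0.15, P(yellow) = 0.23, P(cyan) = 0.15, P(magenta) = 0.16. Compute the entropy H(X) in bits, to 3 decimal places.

2.494 bits

H = −Σ pᵢ log₂ pᵢ.
−0.07·log₂(0.07) = 0.2686
−0.24·log₂(0.24) = 0.4941
−0.15·log₂(0.15) = 0.4105
−0.23·log₂(0.23) = 0.4877
−0.15·log₂(0.15) = 0.4105
−0.16·log₂(0.16) = 0.4230
Sum ≈ 2.4945 → 2.494 bits.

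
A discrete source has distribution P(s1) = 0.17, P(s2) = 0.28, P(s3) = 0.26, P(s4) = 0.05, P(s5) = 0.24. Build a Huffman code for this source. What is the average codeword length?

2.22 bits/symbol

Repeatedly combine the two least-probable nodes; the expected code length is the sum of the merged weights.
merge 1/20 + 17/100 → 11/50
merge 11/50 + 6/25 → 23/50
merge 13/50 + 7/25 → 27/50
merge 23/50 + 27/50 → 1
L = 11/50 + 23/50 + 27/50 + 1 = 111/50 = 2.22 bits/symbol.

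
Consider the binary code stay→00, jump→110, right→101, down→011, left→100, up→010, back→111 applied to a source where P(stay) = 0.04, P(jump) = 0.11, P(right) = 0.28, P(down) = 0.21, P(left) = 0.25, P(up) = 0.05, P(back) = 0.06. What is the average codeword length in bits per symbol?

2.96 bits/symbol

L̄ = Σ pᵢ·ℓᵢ = 0.04·2 + 0.11·3 + 0.28·3 + 0.21·3 + 0.25·3 + 0.05·3 + 0.06·3 = 2.96 bits/symbol.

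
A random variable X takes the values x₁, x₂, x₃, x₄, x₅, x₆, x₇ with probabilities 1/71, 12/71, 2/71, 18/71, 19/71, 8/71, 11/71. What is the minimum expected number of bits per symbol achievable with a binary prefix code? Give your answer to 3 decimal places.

Repeatedly combine the two least-probable nodes; the expected code length is the sum of the merged weights.
merge 1/71 + 2/71 → 3/71
merge 3/71 + 8/71 → 11/71
merge 11/71 + 11/71 → 22/71
merge 12/71 + 18/71 → 30/71
merge 19/71 + 22/71 → 41/71
merge 30/71 + 41/71 → 1
L = 3/71 + 11/71 + 22/71 + 30/71 + 41/71 + 1 = 178/71 ≈ 2.507 bits/symbol.

2.507 bits/symbol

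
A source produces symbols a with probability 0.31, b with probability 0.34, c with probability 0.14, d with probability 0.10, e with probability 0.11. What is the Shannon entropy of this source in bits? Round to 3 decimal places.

H = −Σ pᵢ log₂ pᵢ.
−0.31·log₂(0.31) = 0.5238
−0.34·log₂(0.34) = 0.5292
−0.14·log₂(0.14) = 0.3971
−0.10·log₂(0.10) = 0.3322
−0.11·log₂(0.11) = 0.3503
Sum ≈ 2.1326 → 2.133 bits.

2.133 bits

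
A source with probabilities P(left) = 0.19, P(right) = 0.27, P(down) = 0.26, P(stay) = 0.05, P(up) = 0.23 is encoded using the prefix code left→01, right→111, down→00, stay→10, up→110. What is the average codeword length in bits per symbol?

2.5 bits/symbol

L̄ = Σ pᵢ·ℓᵢ = 0.19·2 + 0.27·3 + 0.26·2 + 0.05·2 + 0.23·3 = 2.5 bits/symbol.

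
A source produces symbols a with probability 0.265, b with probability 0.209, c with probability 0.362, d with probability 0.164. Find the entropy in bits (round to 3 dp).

H = −Σ pᵢ log₂ pᵢ.
−0.265·log₂(0.265) = 0.5077
−0.209·log₂(0.209) = 0.4720
−0.362·log₂(0.362) = 0.5307
−0.164·log₂(0.164) = 0.4278
Sum ≈ 1.9382 → 1.938 bits.

1.938 bits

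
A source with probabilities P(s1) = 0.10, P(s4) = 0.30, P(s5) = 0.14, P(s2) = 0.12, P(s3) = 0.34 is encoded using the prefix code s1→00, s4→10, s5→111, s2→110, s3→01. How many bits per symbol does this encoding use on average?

L̄ = Σ pᵢ·ℓᵢ = 0.10·2 + 0.30·2 + 0.14·3 + 0.12·3 + 0.34·2 = 2.26 bits/symbol.

2.26 bits/symbol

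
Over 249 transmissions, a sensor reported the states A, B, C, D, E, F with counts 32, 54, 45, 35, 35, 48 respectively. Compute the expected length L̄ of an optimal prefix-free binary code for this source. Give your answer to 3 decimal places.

2.590 bits/symbol

Probabilities are the counts divided by 249.
Repeatedly combine the two least-probable nodes; the expected code length is the sum of the merged weights.
merge 32/249 + 35/249 → 67/249
merge 35/249 + 15/83 → 80/249
merge 16/83 + 18/83 → 34/83
merge 67/249 + 80/249 → 49/83
merge 34/83 + 49/83 → 1
L = 67/249 + 80/249 + 34/83 + 49/83 + 1 = 215/83 ≈ 2.590 bits/symbol.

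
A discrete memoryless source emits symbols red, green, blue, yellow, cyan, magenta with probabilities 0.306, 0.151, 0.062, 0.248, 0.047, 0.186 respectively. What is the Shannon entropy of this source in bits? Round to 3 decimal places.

2.341 bits

H = −Σ pᵢ log₂ pᵢ.
−0.306·log₂(0.306) = 0.5228
−0.151·log₂(0.151) = 0.4118
−0.062·log₂(0.062) = 0.2487
−0.248·log₂(0.248) = 0.4989
−0.047·log₂(0.047) = 0.2073
−0.186·log₂(0.186) = 0.4514
Sum ≈ 2.3409 → 2.341 bits.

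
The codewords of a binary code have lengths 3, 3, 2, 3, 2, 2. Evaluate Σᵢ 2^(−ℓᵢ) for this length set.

With common denominator 2^3 = 8: Σ 2^(−ℓᵢ) = 1/8 + 1/8 + 2/8 + 1/8 + 2/8 + 2/8 = 9/8 = 1.125.

1.125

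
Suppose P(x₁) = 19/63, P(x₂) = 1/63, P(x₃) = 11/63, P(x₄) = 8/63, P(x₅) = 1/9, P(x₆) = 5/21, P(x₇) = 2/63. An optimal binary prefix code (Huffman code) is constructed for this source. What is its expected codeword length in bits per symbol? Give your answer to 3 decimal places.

2.492 bits/symbol

Repeatedly combine the two least-probable nodes; the expected code length is the sum of the merged weights.
merge 1/63 + 2/63 → 1/21
merge 1/21 + 1/9 → 10/63
merge 8/63 + 10/63 → 2/7
merge 11/63 + 5/21 → 26/63
merge 2/7 + 19/63 → 37/63
merge 26/63 + 37/63 → 1
L = 1/21 + 10/63 + 2/7 + 26/63 + 37/63 + 1 = 157/63 ≈ 2.492 bits/symbol.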